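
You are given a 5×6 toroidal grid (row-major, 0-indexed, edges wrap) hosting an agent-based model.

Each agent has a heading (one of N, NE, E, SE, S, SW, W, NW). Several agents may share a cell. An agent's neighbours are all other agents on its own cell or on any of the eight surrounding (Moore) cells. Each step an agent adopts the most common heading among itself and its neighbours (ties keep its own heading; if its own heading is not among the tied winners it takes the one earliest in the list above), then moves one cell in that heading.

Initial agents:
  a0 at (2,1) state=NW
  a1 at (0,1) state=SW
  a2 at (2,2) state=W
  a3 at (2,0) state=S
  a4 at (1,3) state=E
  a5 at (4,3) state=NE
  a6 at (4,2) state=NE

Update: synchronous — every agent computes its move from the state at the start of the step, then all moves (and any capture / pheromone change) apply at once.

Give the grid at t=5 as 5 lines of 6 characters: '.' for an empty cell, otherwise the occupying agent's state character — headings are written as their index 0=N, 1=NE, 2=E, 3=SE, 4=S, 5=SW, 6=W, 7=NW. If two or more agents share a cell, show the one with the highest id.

.1....
......
..7...
..1...
.11...

t=1: a0@(1,0):NW a1@(1,0):SW a2@(2,1):W a3@(3,0):S a4@(1,4):E a5@(3,4):NE a6@(3,3):NE
t=2: a0@(0,5):NW a1@(2,5):SW a2@(2,0):W a3@(4,0):S a4@(1,5):E a5@(2,5):NE a6@(2,4):NE
t=3: a0@(4,4):NW a1@(1,0):NE a2@(2,5):W a3@(0,0):S a4@(0,0):NE a5@(1,0):NE a6@(1,5):NE
t=4: a0@(3,3):NW a1@(0,1):NE a2@(1,0):NE a3@(4,1):NE a4@(4,1):NE a5@(0,1):NE a6@(0,0):NE
t=5: a0@(2,2):NW a1@(4,2):NE a2@(0,1):NE a3@(3,2):NE a4@(3,2):NE a5@(4,2):NE a6@(4,1):NE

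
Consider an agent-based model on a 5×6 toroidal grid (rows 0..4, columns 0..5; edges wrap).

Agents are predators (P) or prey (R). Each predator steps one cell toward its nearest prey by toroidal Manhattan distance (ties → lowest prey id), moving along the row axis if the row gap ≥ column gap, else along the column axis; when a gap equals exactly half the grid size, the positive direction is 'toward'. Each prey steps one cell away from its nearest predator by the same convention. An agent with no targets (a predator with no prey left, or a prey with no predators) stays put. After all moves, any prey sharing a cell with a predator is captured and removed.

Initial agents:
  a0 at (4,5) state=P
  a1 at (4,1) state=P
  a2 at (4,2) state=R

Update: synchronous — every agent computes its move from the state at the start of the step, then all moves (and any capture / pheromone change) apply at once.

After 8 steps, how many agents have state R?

1

t=1: a0@(4,0):P a1@(4,2):P a2@(4,3):R
t=2: a0@(4,1):P a1@(4,3):P a2@(4,4):R
t=3: a0@(4,2):P a1@(4,4):P a2@(4,5):R
t=4: a0@(4,3):P a1@(4,5):P a2@(4,0):R
t=5: a0@(4,4):P a1@(4,0):P a2@(4,1):R
t=6: a0@(4,5):P a1@(4,1):P a2@(4,2):R
t=7: a0@(4,0):P a1@(4,2):P a2@(4,3):R
t=8: a0@(4,1):P a1@(4,3):P a2@(4,4):R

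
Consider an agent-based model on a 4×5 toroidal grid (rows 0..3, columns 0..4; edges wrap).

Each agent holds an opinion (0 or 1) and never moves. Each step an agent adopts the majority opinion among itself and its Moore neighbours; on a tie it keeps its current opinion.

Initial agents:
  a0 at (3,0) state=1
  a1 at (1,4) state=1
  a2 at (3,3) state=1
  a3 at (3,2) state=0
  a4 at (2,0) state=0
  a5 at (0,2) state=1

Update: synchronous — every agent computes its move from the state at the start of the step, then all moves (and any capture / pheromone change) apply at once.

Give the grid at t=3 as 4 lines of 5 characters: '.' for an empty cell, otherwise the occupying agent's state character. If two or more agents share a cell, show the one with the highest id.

..1..
....1
1....
1.11.

t=1: a0@(3,0):1 a1@(1,4):1 a2@(3,3):1 a3@(3,2):1 a4@(2,0):1 a5@(0,2):1
t=2: (unchanged — steady state)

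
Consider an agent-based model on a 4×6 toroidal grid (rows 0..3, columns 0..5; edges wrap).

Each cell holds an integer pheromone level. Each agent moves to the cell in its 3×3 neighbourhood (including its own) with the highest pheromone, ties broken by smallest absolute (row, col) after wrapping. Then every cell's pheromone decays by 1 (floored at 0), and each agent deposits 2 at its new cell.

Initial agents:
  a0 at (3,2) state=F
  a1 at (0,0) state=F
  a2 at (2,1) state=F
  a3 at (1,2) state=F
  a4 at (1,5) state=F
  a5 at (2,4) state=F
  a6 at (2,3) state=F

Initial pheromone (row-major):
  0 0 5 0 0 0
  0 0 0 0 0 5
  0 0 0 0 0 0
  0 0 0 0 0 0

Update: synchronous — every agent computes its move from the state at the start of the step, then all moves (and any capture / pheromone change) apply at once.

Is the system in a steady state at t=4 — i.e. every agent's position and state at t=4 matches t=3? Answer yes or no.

yes

t=1: a0@(0,2) a1@(1,5) a2@(1,0) a3@(0,2) a4@(1,5) a5@(1,5) a6@(1,2) | pheromone: 0 0 8 0 0 0 / 2 0 2 0 0 10 / 0 0 0 0 0 0 / 0 0 0 0 0 0
t=2: a0@(0,2) a1@(1,5) a2@(1,5) a3@(0,2) a4@(1,5) a5@(1,5) a6@(0,2) | pheromone: 0 0 13 0 0 0 / 1 0 1 0 0 17 / 0 0 0 0 0 0 / 0 0 0 0 0 0
t=3: a0@(0,2) a1@(1,5) a2@(1,5) a3@(0,2) a4@(1,5) a5@(1,5) a6@(0,2) | pheromone: 0 0 18 0 0 0 / 0 0 0 0 0 24 / 0 0 0 0 0 0 / 0 0 0 0 0 0
t=4: a0@(0,2) a1@(1,5) a2@(1,5) a3@(0,2) a4@(1,5) a5@(1,5) a6@(0,2) | pheromone: 0 0 23 0 0 0 / 0 0 0 0 0 31 / 0 0 0 0 0 0 / 0 0 0 0 0 0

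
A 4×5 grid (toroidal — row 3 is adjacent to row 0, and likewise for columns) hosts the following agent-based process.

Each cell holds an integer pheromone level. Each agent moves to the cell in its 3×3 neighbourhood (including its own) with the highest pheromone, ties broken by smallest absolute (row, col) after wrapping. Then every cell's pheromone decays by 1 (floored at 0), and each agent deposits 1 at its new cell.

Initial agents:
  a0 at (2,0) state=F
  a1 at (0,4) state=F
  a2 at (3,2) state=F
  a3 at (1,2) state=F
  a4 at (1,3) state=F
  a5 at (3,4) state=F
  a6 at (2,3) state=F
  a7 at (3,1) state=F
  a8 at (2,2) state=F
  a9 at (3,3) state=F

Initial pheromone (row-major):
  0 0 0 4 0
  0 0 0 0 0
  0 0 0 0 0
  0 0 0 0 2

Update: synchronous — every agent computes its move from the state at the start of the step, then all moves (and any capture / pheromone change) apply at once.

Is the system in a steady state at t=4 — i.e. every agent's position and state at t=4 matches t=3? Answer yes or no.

no

t=1: a0@(3,4) a1@(0,3) a2@(0,3) a3@(0,3) a4@(0,3) a5@(0,3) a6@(3,4) a7@(0,0) a8@(1,1) a9@(0,3) | pheromone: 1 0 0 9 0 / 0 1 0 0 0 / 0 0 0 0 0 / 0 0 0 0 3
t=2: a0@(0,3) a1@(0,3) a2@(0,3) a3@(0,3) a4@(0,3) a5@(0,3) a6@(0,3) a7@(3,4) a8@(0,0) a9@(0,3) | pheromone: 1 0 0 16 0 / 0 0 0 0 0 / 0 0 0 0 0 / 0 0 0 0 3
t=3: a0@(0,3) a1@(0,3) a2@(0,3) a3@(0,3) a4@(0,3) a5@(0,3) a6@(0,3) a7@(0,3) a8@(3,4) a9@(0,3) | pheromone: 0 0 0 24 0 / 0 0 0 0 0 / 0 0 0 0 0 / 0 0 0 0 3
t=4: a0@(0,3) a1@(0,3) a2@(0,3) a3@(0,3) a4@(0,3) a5@(0,3) a6@(0,3) a7@(0,3) a8@(0,3) a9@(0,3) | pheromone: 0 0 0 33 0 / 0 0 0 0 0 / 0 0 0 0 0 / 0 0 0 0 2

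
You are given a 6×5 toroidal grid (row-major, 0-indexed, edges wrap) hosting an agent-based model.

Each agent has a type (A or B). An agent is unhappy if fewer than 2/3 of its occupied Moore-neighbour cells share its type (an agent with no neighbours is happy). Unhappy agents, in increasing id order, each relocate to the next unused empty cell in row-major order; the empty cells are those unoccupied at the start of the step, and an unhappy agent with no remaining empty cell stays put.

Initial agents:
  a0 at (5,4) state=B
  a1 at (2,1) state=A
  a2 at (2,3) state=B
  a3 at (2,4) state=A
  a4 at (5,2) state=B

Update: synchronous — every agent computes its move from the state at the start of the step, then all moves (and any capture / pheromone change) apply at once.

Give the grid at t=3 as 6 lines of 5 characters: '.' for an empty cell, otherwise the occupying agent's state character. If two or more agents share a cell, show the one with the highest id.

t=1: a0@(5,4):B a1@(2,1):A a2@(0,0):B a3@(0,1):A a4@(5,2):B
t=2: a0@(5,4):B a1@(2,1):A a2@(0,2):B a3@(0,3):A a4@(0,4):B
t=3: a0@(0,0):B a1@(2,1):A a2@(0,1):B a3@(1,0):A a4@(1,1):B

BB...
AB...
.A...
.....
.....
.....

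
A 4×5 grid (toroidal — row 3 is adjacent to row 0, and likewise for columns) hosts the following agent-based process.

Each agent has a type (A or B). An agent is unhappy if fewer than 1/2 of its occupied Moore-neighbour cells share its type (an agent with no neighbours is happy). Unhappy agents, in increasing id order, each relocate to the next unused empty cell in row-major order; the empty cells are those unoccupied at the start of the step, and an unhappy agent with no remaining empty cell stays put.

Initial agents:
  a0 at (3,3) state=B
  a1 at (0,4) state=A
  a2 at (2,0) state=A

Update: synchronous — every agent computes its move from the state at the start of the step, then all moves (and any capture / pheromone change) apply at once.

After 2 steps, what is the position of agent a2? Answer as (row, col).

t=1: a0@(0,0):B a1@(0,1):A a2@(2,0):A
t=2: a0@(0,2):B a1@(0,3):A a2@(2,0):A

(2, 0)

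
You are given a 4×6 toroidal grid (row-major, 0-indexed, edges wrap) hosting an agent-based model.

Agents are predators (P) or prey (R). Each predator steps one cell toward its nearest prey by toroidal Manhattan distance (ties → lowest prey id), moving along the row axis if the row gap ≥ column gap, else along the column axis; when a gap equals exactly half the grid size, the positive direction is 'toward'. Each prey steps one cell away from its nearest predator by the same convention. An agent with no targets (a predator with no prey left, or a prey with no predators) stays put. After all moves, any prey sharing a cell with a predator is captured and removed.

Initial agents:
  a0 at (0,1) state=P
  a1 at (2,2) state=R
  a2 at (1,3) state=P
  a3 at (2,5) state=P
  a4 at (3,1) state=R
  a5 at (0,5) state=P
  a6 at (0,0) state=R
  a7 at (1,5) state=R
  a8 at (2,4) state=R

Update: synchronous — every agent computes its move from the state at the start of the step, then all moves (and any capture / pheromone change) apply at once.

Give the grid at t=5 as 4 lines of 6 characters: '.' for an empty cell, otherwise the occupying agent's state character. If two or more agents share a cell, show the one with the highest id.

t=1: a0@(3,1):P a1@(3,2):R a2@(2,3):P a3@(1,5):P a4@(2,1):R a5@(0,0):P a6@(0,5):R a7@(0,5):R
t=2: a0@(3,2):P a2@(3,3):P a3@(0,5):P a4@(1,1):R a5@(0,5):P a6@(3,5):R a7@(3,5):R
t=3: a0@(0,2):P a2@(3,4):P a3@(3,5):P a4@(0,1):R a5@(3,5):P a6@(2,5):R a7@(2,5):R
t=4: a0@(0,1):P a2@(2,4):P a3@(2,5):P a4@(0,0):R a5@(2,5):P a6@(1,5):R a7@(1,5):R
t=5: a0@(0,0):P a2@(1,4):P a3@(1,5):P a4@(0,5):R a5@(1,5):P a6@(0,5):R a7@(0,5):R

P....R
....PP
......
......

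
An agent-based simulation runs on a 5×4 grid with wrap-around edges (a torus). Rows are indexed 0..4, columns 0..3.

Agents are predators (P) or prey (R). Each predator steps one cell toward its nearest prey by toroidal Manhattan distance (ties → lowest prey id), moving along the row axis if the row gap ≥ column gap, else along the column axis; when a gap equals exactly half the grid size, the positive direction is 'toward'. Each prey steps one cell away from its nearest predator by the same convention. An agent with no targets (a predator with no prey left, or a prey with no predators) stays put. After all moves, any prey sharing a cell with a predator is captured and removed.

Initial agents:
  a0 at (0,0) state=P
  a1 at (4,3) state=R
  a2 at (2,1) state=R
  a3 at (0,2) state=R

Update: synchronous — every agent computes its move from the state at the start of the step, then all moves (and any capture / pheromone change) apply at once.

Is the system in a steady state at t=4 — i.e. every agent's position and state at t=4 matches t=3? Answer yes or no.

t=1: a0@(4,0):P a1@(3,3):R a2@(3,1):R a3@(0,1):R
t=2: a0@(3,0):P a1@(2,3):R a2@(2,1):R a3@(1,1):R
t=3: a0@(2,0):P a1@(1,3):R a2@(1,1):R a3@(0,1):R
t=4: a0@(1,0):P a1@(0,3):R a2@(0,1):R a3@(4,1):R

no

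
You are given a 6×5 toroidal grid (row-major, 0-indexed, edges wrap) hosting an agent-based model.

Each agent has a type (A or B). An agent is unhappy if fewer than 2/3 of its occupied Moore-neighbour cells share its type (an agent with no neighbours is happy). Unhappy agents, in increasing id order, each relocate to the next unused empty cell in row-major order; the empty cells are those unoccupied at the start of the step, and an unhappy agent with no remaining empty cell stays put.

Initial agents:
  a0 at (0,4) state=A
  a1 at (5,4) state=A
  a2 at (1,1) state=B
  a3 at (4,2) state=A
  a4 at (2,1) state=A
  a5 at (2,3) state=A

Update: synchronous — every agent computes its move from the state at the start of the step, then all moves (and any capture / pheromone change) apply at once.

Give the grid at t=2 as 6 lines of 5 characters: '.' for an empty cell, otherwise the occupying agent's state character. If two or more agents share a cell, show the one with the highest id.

..AA.
BA...
...A.
.....
..A..
.....

t=1: a0@(0,4):A a1@(5,4):A a2@(0,0):B a3@(4,2):A a4@(0,1):A a5@(2,3):A
t=2: a0@(0,2):A a1@(0,3):A a2@(1,0):B a3@(4,2):A a4@(1,1):A a5@(2,3):A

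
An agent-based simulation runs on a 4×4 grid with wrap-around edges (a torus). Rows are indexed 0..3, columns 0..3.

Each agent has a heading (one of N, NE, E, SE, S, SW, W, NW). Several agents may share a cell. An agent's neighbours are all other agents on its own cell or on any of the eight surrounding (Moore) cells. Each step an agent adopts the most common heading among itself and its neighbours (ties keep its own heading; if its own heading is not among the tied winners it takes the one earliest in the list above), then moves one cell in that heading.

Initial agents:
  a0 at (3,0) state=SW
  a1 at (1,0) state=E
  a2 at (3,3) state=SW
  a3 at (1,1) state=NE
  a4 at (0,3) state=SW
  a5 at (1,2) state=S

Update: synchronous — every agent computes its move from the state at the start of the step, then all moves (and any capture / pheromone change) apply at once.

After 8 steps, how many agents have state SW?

6

t=1: a0@(0,3):SW a1@(1,1):E a2@(0,2):SW a3@(0,2):NE a4@(1,2):SW a5@(2,2):S
t=2: a0@(1,2):SW a1@(2,0):SW a2@(1,1):SW a3@(1,1):SW a4@(2,1):SW a5@(3,2):S
t=3: a0@(2,1):SW a1@(3,3):SW a2@(2,0):SW a3@(2,0):SW a4@(3,0):SW a5@(0,2):S
t=4: a0@(3,0):SW a1@(0,2):SW a2@(3,3):SW a3@(3,3):SW a4@(0,3):SW a5@(1,2):S
t=5: a0@(0,3):SW a1@(1,1):SW a2@(0,2):SW a3@(0,2):SW a4@(1,2):SW a5@(2,1):SW
t=6: a0@(1,2):SW a1@(2,0):SW a2@(1,1):SW a3@(1,1):SW a4@(2,1):SW a5@(3,0):SW
t=7: a0@(2,1):SW a1@(3,3):SW a2@(2,0):SW a3@(2,0):SW a4@(3,0):SW a5@(0,3):SW
t=8: a0@(3,0):SW a1@(0,2):SW a2@(3,3):SW a3@(3,3):SW a4@(0,3):SW a5@(1,2):SW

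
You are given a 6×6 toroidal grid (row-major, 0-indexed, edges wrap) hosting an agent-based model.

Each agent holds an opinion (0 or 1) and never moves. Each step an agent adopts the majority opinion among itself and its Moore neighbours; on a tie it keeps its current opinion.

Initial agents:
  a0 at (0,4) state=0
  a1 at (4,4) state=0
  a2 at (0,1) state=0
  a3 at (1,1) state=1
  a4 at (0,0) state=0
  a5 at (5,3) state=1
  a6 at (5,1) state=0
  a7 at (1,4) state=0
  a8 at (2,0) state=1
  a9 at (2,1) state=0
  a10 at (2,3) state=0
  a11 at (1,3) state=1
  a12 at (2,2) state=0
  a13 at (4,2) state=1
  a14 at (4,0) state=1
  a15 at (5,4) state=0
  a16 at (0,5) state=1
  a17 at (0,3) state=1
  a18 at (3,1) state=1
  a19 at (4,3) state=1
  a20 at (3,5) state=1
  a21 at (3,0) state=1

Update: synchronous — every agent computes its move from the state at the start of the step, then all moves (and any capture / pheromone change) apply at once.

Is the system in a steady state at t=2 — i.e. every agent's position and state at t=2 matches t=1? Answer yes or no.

yes

t=1: a0@(0,4):1 a1@(4,4):1 a2@(0,1):0 a3@(1,1):0 a4@(0,0):0 a5@(5,3):1 a6@(5,1):0 a7@(1,4):0 a8@(2,0):1 a9@(2,1):1 a10@(2,3):0 a11@(1,3):0 a12@(2,2):0 a13@(4,2):1 a14@(4,0):1 a15@(5,4):1 a16@(0,5):0 a17@(0,3):1 a18@(3,1):1 a19@(4,3):1 a20@(3,5):1 a21@(3,0):1
t=2: (unchanged — steady state)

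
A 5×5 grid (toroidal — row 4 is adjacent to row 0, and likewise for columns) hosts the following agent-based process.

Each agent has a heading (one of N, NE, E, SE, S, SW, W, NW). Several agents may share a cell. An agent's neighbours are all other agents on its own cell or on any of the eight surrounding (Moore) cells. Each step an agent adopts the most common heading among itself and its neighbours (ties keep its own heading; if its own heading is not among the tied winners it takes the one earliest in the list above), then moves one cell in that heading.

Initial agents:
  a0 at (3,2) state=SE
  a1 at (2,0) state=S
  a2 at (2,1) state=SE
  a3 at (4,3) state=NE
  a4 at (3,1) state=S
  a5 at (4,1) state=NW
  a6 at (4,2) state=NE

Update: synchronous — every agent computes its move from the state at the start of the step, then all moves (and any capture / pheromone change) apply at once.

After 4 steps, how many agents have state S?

6

t=1: a0@(4,3):SE a1@(3,0):S a2@(3,2):SE a3@(3,4):NE a4@(4,1):S a5@(3,0):NW a6@(3,3):NE
t=2: a0@(0,4):SE a1@(4,0):S a2@(4,3):SE a3@(2,0):NE a4@(0,1):S a5@(4,0):S a6@(2,4):NE
t=3: a0@(1,0):SE a1@(0,0):S a2@(0,4):SE a3@(1,1):NE a4@(1,1):S a5@(0,0):S a6@(1,0):NE
t=4: a0@(2,0):S a1@(1,0):S a2@(1,0):SE a3@(2,1):S a4@(2,1):S a5@(1,0):S a6@(2,0):S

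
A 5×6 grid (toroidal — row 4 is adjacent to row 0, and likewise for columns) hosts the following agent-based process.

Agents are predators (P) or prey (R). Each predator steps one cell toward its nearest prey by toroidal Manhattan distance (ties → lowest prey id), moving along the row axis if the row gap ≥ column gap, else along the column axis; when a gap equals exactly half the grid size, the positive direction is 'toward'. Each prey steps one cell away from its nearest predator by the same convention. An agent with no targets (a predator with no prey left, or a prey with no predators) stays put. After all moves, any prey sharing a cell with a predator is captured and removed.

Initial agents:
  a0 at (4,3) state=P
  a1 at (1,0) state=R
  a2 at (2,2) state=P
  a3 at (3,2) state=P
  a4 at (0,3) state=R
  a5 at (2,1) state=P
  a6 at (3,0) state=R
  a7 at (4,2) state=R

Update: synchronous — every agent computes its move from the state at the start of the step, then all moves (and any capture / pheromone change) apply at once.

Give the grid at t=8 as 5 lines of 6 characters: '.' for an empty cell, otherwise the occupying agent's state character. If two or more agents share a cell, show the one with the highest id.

......
....P.
...PP.
...R..
......

t=1: a0@(0,3):P a1@(0,0):R a2@(3,2):P a3@(4,2):P a4@(1,3):R a5@(1,1):P a6@(3,5):R a7@(4,1):R
t=2: a0@(1,3):P a1@(4,0):R a2@(4,2):P a3@(4,1):P a4@(2,3):R a5@(0,1):P a6@(3,4):R a7@(4,0):R
t=3: a0@(2,3):P a1@(4,5):R a2@(4,1):P a3@(4,0):P a4@(3,3):R a5@(4,1):P a6@(4,4):R a7@(4,5):R
t=4: a0@(3,3):P a1@(4,4):R a2@(4,0):P a3@(4,5):P a4@(4,3):R a5@(4,0):P a6@(4,3):R a7@(4,4):R
t=5: a0@(4,3):P a2@(4,5):P a3@(4,4):P a4@(0,3):R a5@(4,5):P a6@(0,3):R
t=6: a0@(0,3):P a2@(4,4):P a3@(0,4):P a4@(1,3):R a5@(4,4):P a6@(1,3):R
t=7: a0@(1,3):P a2@(0,4):P a3@(1,4):P a4@(2,3):R a5@(0,4):P a6@(2,3):R
t=8: a0@(2,3):P a2@(1,4):P a3@(2,4):P a4@(3,3):R a5@(1,4):P a6@(3,3):R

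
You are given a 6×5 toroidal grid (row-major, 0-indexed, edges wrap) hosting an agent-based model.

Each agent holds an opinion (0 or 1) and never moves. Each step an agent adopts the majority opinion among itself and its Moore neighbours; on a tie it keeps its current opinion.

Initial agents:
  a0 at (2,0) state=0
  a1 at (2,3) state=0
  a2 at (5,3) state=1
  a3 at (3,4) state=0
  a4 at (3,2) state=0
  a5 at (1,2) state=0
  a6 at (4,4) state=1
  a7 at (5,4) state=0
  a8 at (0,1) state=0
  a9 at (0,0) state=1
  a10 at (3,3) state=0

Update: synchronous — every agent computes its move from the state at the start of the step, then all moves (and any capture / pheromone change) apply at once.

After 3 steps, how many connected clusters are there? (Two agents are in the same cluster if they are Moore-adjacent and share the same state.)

t=1: a0@(2,0):0 a1@(2,3):0 a2@(5,3):1 a3@(3,4):0 a4@(3,2):0 a5@(1,2):0 a6@(4,4):0 a7@(5,4):1 a8@(0,1):0 a9@(0,0):0 a10@(3,3):0
t=2: (unchanged — steady state)

2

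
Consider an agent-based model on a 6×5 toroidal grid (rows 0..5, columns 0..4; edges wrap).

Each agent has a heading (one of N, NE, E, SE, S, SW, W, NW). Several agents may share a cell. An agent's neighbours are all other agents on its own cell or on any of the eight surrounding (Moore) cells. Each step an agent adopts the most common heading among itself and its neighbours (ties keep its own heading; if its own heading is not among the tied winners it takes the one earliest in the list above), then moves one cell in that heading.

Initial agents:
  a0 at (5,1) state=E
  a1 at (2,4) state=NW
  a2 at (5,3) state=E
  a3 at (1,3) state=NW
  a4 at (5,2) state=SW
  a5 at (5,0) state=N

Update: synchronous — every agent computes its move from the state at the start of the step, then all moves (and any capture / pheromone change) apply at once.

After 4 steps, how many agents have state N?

t=1: a0@(5,2):E a1@(1,3):NW a2@(5,4):E a3@(0,2):NW a4@(5,3):E a5@(4,0):N
t=2: a0@(5,3):E a1@(0,2):NW a2@(5,0):E a3@(5,1):NW a4@(5,4):E a5@(3,0):N
t=3: a0@(5,4):E a1@(5,1):NW a2@(5,1):E a3@(4,0):NW a4@(5,0):E a5@(2,0):N
t=4: a0@(5,0):E a1@(4,0):NW a2@(5,2):E a3@(4,1):E a4@(5,1):E a5@(1,0):N

1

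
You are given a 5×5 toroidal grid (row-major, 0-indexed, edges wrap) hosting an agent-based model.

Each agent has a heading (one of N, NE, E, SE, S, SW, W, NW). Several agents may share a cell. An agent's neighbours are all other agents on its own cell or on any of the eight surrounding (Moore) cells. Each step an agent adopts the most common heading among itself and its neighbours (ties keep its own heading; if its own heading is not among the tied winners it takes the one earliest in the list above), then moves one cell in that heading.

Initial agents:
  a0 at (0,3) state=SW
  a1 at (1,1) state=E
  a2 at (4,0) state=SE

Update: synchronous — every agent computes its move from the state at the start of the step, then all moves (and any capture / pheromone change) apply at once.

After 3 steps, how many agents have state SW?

t=1: a0@(1,2):SW a1@(1,2):E a2@(0,1):SE
t=2: a0@(2,1):SW a1@(1,3):E a2@(1,2):SE
t=3: a0@(3,0):SW a1@(1,4):E a2@(2,3):SE

1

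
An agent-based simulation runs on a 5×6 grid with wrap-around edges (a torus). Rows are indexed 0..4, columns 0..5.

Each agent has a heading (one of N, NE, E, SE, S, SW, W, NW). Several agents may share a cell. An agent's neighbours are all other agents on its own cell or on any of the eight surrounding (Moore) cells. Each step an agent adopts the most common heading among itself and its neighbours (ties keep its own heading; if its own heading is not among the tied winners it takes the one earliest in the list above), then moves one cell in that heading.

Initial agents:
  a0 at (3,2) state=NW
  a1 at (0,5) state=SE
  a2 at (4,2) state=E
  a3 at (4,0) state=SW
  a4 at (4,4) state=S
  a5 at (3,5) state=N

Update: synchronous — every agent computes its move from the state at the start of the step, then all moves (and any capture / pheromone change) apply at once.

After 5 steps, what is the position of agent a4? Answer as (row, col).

(4, 4)

t=1: a0@(2,1):NW a1@(1,0):SE a2@(4,3):E a3@(0,5):SW a4@(0,4):S a5@(2,5):N
t=2: a0@(1,0):NW a1@(2,1):SE a2@(4,4):E a3@(1,4):SW a4@(1,4):S a5@(1,5):N
t=3: a0@(0,5):NW a1@(3,2):SE a2@(4,5):E a3@(2,3):SW a4@(2,4):S a5@(0,5):N
t=4: a0@(4,4):NW a1@(4,3):SE a2@(4,0):E a3@(3,2):SW a4@(3,4):S a5@(4,5):N
t=5: a0@(3,3):NW a1@(0,4):SE a2@(4,1):E a3@(4,1):SW a4@(4,4):S a5@(3,5):N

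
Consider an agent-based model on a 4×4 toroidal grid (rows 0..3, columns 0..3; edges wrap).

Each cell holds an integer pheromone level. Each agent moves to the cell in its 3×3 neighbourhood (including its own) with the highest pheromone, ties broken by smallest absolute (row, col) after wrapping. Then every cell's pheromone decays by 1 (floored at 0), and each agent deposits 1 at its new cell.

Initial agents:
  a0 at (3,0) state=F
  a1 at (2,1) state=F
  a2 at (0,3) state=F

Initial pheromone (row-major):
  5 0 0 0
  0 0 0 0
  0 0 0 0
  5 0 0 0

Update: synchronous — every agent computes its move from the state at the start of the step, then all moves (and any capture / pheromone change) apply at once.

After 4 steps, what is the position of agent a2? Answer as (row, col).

(0, 0)

t=1: a0@(0,0) a1@(3,0) a2@(0,0) | pheromone: 6 0 0 0 / 0 0 0 0 / 0 0 0 0 / 5 0 0 0
t=2: a0@(0,0) a1@(0,0) a2@(0,0) | pheromone: 8 0 0 0 / 0 0 0 0 / 0 0 0 0 / 4 0 0 0
t=3: a0@(0,0) a1@(0,0) a2@(0,0) | pheromone: 10 0 0 0 / 0 0 0 0 / 0 0 0 0 / 3 0 0 0
t=4: a0@(0,0) a1@(0,0) a2@(0,0) | pheromone: 12 0 0 0 / 0 0 0 0 / 0 0 0 0 / 2 0 0 0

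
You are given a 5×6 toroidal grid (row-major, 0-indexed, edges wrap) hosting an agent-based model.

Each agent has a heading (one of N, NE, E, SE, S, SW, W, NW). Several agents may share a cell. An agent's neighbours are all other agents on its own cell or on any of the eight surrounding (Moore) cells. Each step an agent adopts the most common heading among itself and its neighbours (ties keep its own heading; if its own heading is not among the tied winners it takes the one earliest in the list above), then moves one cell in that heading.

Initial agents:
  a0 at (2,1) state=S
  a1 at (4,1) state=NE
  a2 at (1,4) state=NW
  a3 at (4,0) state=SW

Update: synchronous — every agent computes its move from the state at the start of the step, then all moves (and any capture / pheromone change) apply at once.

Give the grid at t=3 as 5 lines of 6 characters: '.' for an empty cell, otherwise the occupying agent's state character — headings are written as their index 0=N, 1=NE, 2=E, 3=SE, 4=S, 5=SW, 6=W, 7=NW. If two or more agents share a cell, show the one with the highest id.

t=1: a0@(3,1):S a1@(3,2):NE a2@(0,3):NW a3@(0,5):SW
t=2: a0@(4,1):S a1@(2,3):NE a2@(4,2):NW a3@(1,4):SW
t=3: a0@(0,1):S a1@(1,4):NE a2@(3,1):NW a3@(2,3):SW

.4....
....1.
...5..
.7....
......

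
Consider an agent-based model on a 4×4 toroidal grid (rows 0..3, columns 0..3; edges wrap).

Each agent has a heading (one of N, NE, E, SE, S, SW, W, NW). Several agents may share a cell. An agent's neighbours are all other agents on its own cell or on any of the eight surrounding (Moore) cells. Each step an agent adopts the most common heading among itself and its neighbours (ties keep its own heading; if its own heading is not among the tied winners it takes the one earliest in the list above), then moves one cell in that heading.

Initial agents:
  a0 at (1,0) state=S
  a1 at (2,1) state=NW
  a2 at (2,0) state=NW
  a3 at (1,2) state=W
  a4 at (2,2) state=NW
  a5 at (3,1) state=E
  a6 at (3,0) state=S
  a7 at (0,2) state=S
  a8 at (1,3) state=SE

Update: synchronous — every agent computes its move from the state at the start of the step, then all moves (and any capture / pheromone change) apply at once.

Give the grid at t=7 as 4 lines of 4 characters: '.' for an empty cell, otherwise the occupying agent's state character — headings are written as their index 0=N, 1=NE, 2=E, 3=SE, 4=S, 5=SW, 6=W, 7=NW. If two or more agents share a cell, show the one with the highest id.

.77.
....
.7.7
7777

t=1: a0@(0,3):NW a1@(1,0):NW a2@(1,3):NW a3@(0,1):NW a4@(1,1):NW a5@(2,0):NW a6@(2,3):NW a7@(1,2):S a8@(2,3):S
t=2: a0@(3,2):NW a1@(0,3):NW a2@(0,2):NW a3@(3,0):NW a4@(0,0):NW a5@(1,3):NW a6@(1,2):NW a7@(0,1):NW a8@(1,2):NW
t=3: a0@(2,1):NW a1@(3,2):NW a2@(3,1):NW a3@(2,3):NW a4@(3,3):NW a5@(0,2):NW a6@(0,1):NW a7@(3,0):NW a8@(0,1):NW
t=4: a0@(1,0):NW a1@(2,1):NW a2@(2,0):NW a3@(1,2):NW a4@(2,2):NW a5@(3,1):NW a6@(3,0):NW a7@(2,3):NW a8@(3,0):NW
t=5: a0@(0,3):NW a1@(1,0):NW a2@(1,3):NW a3@(0,1):NW a4@(1,1):NW a5@(2,0):NW a6@(2,3):NW a7@(1,2):NW a8@(2,3):NW
t=6: a0@(3,2):NW a1@(0,3):NW a2@(0,2):NW a3@(3,0):NW a4@(0,0):NW a5@(1,3):NW a6@(1,2):NW a7@(0,1):NW a8@(1,2):NW
t=7: a0@(2,1):NW a1@(3,2):NW a2@(3,1):NW a3@(2,3):NW a4@(3,3):NW a5@(0,2):NW a6@(0,1):NW a7@(3,0):NW a8@(0,1):NW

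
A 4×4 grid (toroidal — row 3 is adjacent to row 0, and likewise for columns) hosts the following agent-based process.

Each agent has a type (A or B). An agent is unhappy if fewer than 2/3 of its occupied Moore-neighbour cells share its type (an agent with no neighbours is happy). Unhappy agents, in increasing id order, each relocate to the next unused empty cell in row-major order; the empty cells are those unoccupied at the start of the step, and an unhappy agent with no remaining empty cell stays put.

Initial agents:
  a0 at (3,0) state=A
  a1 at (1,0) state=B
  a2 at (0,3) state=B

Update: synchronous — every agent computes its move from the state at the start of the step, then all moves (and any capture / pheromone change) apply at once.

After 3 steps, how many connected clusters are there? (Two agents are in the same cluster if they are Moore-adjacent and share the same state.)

2

t=1: a0@(0,0):A a1@(1,0):B a2@(0,1):B
t=2: a0@(0,2):A a1@(0,3):B a2@(1,1):B
t=3: a0@(0,0):A a1@(0,1):B a2@(1,0):B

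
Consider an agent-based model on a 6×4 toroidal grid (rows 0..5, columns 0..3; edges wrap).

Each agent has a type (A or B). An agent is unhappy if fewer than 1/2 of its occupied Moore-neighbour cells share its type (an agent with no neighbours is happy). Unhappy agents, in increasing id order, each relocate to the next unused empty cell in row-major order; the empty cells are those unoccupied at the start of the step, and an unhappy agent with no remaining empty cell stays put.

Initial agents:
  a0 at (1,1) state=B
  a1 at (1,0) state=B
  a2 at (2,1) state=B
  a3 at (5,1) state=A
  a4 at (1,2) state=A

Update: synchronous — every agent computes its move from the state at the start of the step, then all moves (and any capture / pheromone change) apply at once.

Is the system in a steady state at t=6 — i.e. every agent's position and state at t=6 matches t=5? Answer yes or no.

no

t=1: a0@(1,1):B a1@(1,0):B a2@(2,1):B a3@(5,1):A a4@(0,0):A
t=2: a0@(1,1):B a1@(1,0):B a2@(2,1):B a3@(5,1):A a4@(0,1):A
t=3: a0@(1,1):B a1@(1,0):B a2@(2,1):B a3@(5,1):A a4@(0,0):A
t=4: a0@(1,1):B a1@(1,0):B a2@(2,1):B a3@(5,1):A a4@(0,1):A
t=5: a0@(1,1):B a1@(1,0):B a2@(2,1):B a3@(5,1):A a4@(0,0):A
t=6: a0@(1,1):B a1@(1,0):B a2@(2,1):B a3@(5,1):A a4@(0,1):A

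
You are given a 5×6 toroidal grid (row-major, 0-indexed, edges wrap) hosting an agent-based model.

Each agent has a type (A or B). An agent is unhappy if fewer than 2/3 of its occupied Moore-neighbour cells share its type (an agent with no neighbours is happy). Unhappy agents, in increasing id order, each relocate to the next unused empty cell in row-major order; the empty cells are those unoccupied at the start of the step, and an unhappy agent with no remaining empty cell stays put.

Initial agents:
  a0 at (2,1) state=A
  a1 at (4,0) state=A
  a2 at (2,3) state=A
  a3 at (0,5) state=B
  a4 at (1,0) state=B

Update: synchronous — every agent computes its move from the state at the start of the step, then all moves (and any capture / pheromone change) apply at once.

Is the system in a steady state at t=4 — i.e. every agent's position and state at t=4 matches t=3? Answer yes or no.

t=1: a0@(0,0):A a1@(0,1):A a2@(2,3):A a3@(0,2):B a4@(0,3):B
t=2: a0@(0,0):A a1@(0,4):A a2@(2,3):A a3@(0,5):B a4@(0,3):B
t=3: a0@(0,1):A a1@(0,2):A a2@(2,3):A a3@(1,0):B a4@(1,1):B
t=4: a0@(0,0):A a1@(0,3):A a2@(2,3):A a3@(0,4):B a4@(0,5):B

no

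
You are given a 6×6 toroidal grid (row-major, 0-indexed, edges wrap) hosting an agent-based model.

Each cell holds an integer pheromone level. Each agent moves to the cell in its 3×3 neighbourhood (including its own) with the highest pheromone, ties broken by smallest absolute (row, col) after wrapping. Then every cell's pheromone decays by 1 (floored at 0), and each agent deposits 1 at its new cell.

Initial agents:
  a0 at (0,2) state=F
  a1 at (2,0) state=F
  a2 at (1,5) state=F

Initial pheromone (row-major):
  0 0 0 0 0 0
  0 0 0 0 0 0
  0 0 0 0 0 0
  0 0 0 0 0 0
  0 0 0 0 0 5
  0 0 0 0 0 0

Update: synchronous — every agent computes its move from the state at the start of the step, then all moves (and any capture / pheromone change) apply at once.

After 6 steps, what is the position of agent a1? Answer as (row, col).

(0, 0)

t=1: a0@(0,1) a1@(1,0) a2@(0,0) | pheromone: 1 1 0 0 0 0 / 1 0 0 0 0 0 / 0 0 0 0 0 0 / 0 0 0 0 0 0 / 0 0 0 0 0 4 / 0 0 0 0 0 0
t=2: a0@(0,0) a1@(0,0) a2@(0,0) | pheromone: 3 0 0 0 0 0 / 0 0 0 0 0 0 / 0 0 0 0 0 0 / 0 0 0 0 0 0 / 0 0 0 0 0 3 / 0 0 0 0 0 0
t=3: a0@(0,0) a1@(0,0) a2@(0,0) | pheromone: 5 0 0 0 0 0 / 0 0 0 0 0 0 / 0 0 0 0 0 0 / 0 0 0 0 0 0 / 0 0 0 0 0 2 / 0 0 0 0 0 0
t=4: a0@(0,0) a1@(0,0) a2@(0,0) | pheromone: 7 0 0 0 0 0 / 0 0 0 0 0 0 / 0 0 0 0 0 0 / 0 0 0 0 0 0 / 0 0 0 0 0 1 / 0 0 0 0 0 0
t=5: a0@(0,0) a1@(0,0) a2@(0,0) | pheromone: 9 0 0 0 0 0 / 0 0 0 0 0 0 / 0 0 0 0 0 0 / 0 0 0 0 0 0 / 0 0 0 0 0 0 / 0 0 0 0 0 0
t=6: a0@(0,0) a1@(0,0) a2@(0,0) | pheromone: 11 0 0 0 0 0 / 0 0 0 0 0 0 / 0 0 0 0 0 0 / 0 0 0 0 0 0 / 0 0 0 0 0 0 / 0 0 0 0 0 0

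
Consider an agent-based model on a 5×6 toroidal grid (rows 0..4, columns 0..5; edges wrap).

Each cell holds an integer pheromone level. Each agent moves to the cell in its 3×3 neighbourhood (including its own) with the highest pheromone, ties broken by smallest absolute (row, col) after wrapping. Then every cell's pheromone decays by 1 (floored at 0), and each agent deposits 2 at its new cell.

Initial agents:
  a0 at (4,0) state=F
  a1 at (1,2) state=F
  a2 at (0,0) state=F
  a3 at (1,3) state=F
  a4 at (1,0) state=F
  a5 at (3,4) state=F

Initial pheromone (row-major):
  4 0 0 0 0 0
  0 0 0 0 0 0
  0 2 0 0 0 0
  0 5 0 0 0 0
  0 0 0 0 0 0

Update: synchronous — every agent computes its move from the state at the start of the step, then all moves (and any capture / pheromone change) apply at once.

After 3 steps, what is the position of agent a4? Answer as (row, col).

(0, 0)

t=1: a0@(3,1) a1@(2,1) a2@(0,0) a3@(0,2) a4@(0,0) a5@(2,3) | pheromone: 7 0 2 0 0 0 / 0 0 0 0 0 0 / 0 3 0 2 0 0 / 0 6 0 0 0 0 / 0 0 0 0 0 0
t=2: a0@(3,1) a1@(3,1) a2@(0,0) a3@(0,2) a4@(0,0) a5@(2,3) | pheromone: 10 0 3 0 0 0 / 0 0 0 0 0 0 / 0 2 0 3 0 0 / 0 9 0 0 0 0 / 0 0 0 0 0 0
t=3: a0@(3,1) a1@(3,1) a2@(0,0) a3@(0,2) a4@(0,0) a5@(2,3) | pheromone: 13 0 4 0 0 0 / 0 0 0 0 0 0 / 0 1 0 4 0 0 / 0 12 0 0 0 0 / 0 0 0 0 0 0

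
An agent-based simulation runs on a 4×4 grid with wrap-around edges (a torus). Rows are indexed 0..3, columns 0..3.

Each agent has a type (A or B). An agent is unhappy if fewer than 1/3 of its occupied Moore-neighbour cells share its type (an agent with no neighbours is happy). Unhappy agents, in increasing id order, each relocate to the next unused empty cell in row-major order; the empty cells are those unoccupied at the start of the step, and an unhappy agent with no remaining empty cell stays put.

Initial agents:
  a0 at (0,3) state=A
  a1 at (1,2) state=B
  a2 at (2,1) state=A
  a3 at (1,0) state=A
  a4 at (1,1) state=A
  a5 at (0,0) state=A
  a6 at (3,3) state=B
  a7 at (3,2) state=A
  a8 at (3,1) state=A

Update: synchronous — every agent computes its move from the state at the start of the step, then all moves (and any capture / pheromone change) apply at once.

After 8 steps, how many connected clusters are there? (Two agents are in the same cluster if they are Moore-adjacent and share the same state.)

t=1: a0@(0,3):A a1@(0,1):B a2@(2,1):A a3@(1,0):A a4@(1,1):A a5@(0,0):A a6@(0,2):B a7@(3,2):A a8@(3,1):A
t=2: a0@(0,3):A a1@(1,2):B a2@(2,1):A a3@(1,0):A a4@(1,1):A a5@(0,0):A a6@(1,3):B a7@(3,2):A a8@(3,1):A
t=3: a0@(0,3):A a1@(0,1):B a2@(2,1):A a3@(1,0):A a4@(1,1):A a5@(0,0):A a6@(0,2):B a7@(3,2):A a8@(3,1):A
t=4: a0@(0,3):A a1@(1,2):B a2@(2,1):A a3@(1,0):A a4@(1,1):A a5@(0,0):A a6@(1,3):B a7@(3,2):A a8@(3,1):A
t=5: a0@(0,3):A a1@(0,1):B a2@(2,1):A a3@(1,0):A a4@(1,1):A a5@(0,0):A a6@(0,2):B a7@(3,2):A a8@(3,1):A
t=6: a0@(0,3):A a1@(1,2):B a2@(2,1):A a3@(1,0):A a4@(1,1):A a5@(0,0):A a6@(1,3):B a7@(3,2):A a8@(3,1):A
t=7: a0@(0,3):A a1@(0,1):B a2@(2,1):A a3@(1,0):A a4@(1,1):A a5@(0,0):A a6@(0,2):B a7@(3,2):A a8@(3,1):A
t=8: a0@(0,3):A a1@(1,2):B a2@(2,1):A a3@(1,0):A a4@(1,1):A a5@(0,0):A a6@(1,3):B a7@(3,2):A a8@(3,1):A

2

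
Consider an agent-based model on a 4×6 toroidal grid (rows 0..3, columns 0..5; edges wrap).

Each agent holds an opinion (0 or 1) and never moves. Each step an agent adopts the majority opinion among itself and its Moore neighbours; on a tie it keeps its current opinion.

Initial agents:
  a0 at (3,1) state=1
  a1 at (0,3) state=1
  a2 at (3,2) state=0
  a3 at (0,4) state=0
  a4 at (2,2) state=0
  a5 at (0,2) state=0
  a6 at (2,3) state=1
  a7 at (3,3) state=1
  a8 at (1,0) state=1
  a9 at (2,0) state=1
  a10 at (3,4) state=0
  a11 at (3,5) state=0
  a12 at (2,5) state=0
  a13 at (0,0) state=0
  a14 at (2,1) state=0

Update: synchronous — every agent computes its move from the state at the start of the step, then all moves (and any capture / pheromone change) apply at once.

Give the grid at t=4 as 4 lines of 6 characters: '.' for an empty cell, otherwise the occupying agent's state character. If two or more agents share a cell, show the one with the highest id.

0.000.
0.....
0000.0
.00000

t=1: a0@(3,1):0 a1@(0,3):0 a2@(3,2):0 a3@(0,4):0 a4@(2,2):0 a5@(0,2):1 a6@(2,3):0 a7@(3,3):0 a8@(1,0):0 a9@(2,0):1 a10@(3,4):0 a11@(3,5):0 a12@(2,5):0 a13@(0,0):0 a14@(2,1):0
t=2: a0@(3,1):0 a1@(0,3):0 a2@(3,2):0 a3@(0,4):0 a4@(2,2):0 a5@(0,2):0 a6@(2,3):0 a7@(3,3):0 a8@(1,0):0 a9@(2,0):0 a10@(3,4):0 a11@(3,5):0 a12@(2,5):0 a13@(0,0):0 a14@(2,1):0
t=3: (unchanged — steady state)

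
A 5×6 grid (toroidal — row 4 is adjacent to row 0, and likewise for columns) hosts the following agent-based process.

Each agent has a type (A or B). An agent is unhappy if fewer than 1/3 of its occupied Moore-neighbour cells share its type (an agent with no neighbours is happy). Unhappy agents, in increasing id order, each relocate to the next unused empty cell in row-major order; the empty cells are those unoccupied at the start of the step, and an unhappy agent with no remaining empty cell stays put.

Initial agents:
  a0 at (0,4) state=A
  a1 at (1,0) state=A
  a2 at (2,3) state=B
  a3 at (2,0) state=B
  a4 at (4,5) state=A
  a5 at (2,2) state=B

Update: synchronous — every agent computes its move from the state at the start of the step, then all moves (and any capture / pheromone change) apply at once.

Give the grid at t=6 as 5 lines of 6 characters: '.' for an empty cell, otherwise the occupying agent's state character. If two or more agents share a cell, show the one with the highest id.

A.B.A.
......
..BB..
......
.....A

t=1: a0@(0,4):A a1@(0,0):A a2@(2,3):B a3@(0,1):B a4@(4,5):A a5@(2,2):B
t=2: a0@(0,4):A a1@(0,0):A a2@(2,3):B a3@(0,2):B a4@(4,5):A a5@(2,2):B
t=3: (unchanged — steady state)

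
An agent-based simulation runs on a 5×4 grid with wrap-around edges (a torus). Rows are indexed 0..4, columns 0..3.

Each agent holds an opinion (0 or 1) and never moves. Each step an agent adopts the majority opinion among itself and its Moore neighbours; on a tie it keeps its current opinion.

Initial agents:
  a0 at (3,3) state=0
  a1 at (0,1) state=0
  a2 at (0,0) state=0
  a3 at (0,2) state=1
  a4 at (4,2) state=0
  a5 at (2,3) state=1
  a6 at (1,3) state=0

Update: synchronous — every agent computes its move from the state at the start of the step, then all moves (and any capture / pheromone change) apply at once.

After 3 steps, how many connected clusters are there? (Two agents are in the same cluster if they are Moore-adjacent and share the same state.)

1

t=1: a0@(3,3):0 a1@(0,1):0 a2@(0,0):0 a3@(0,2):0 a4@(4,2):0 a5@(2,3):0 a6@(1,3):0
t=2: (unchanged — steady state)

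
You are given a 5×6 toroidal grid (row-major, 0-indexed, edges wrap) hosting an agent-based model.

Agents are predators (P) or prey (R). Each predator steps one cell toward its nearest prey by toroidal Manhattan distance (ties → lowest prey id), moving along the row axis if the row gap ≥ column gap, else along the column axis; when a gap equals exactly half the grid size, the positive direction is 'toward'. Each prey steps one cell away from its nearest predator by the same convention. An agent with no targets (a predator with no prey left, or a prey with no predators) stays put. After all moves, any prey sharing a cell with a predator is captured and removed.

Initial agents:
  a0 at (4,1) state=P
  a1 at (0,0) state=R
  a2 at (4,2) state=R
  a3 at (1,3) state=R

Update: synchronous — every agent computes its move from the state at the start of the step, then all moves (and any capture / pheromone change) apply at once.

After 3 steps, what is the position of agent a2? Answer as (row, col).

t=1: a0@(4,2):P a1@(1,0):R a2@(4,3):R a3@(2,3):R
t=2: a0@(4,3):P a1@(2,0):R a2@(4,4):R a3@(1,3):R
t=3: a0@(4,4):P a1@(2,5):R a2@(4,5):R a3@(2,3):R

(4, 5)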